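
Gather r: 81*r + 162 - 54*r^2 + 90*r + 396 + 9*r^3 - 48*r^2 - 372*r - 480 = 9*r^3 - 102*r^2 - 201*r + 78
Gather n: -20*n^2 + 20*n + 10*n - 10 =-20*n^2 + 30*n - 10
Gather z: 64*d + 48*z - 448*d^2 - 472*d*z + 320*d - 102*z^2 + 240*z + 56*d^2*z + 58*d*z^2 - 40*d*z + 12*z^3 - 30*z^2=-448*d^2 + 384*d + 12*z^3 + z^2*(58*d - 132) + z*(56*d^2 - 512*d + 288)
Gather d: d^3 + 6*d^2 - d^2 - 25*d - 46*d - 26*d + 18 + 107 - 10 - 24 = d^3 + 5*d^2 - 97*d + 91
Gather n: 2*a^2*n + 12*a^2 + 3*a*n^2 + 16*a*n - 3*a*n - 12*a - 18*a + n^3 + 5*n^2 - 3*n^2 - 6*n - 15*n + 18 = 12*a^2 - 30*a + n^3 + n^2*(3*a + 2) + n*(2*a^2 + 13*a - 21) + 18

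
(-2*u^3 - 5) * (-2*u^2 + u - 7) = 4*u^5 - 2*u^4 + 14*u^3 + 10*u^2 - 5*u + 35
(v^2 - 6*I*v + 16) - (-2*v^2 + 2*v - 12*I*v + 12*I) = 3*v^2 - 2*v + 6*I*v + 16 - 12*I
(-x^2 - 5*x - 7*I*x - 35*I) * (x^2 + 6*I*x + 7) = -x^4 - 5*x^3 - 13*I*x^3 + 35*x^2 - 65*I*x^2 + 175*x - 49*I*x - 245*I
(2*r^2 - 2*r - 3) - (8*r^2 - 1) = -6*r^2 - 2*r - 2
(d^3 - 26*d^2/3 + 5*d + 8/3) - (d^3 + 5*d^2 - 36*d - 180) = -41*d^2/3 + 41*d + 548/3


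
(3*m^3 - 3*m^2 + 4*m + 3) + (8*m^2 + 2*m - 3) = 3*m^3 + 5*m^2 + 6*m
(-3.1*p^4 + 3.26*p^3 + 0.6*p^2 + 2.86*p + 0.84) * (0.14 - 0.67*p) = 2.077*p^5 - 2.6182*p^4 + 0.0544*p^3 - 1.8322*p^2 - 0.1624*p + 0.1176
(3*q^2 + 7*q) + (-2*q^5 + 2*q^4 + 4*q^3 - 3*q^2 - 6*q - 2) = -2*q^5 + 2*q^4 + 4*q^3 + q - 2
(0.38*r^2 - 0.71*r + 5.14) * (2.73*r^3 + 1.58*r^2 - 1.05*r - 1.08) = 1.0374*r^5 - 1.3379*r^4 + 12.5114*r^3 + 8.4563*r^2 - 4.6302*r - 5.5512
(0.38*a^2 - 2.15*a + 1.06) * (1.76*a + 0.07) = 0.6688*a^3 - 3.7574*a^2 + 1.7151*a + 0.0742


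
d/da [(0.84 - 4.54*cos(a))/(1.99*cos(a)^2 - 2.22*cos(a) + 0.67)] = (-9.0346*cos(a)^2 + 3.3432*cos(a) + 1.177)*sin(a)/(3.9601*cos(a)^4 - 8.8356*cos(a)^3 + 7.595*cos(a)^2 - 2.9748*cos(a) + 0.4489)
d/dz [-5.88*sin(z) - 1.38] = -5.88*cos(z)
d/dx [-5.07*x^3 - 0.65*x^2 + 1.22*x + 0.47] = -15.21*x^2 - 1.3*x + 1.22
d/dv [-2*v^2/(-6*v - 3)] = 4*v*(v + 1)/(3*(4*v^2 + 4*v + 1))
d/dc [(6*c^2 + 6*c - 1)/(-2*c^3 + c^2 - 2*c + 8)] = 2*(6*c^4 + 12*c^3 - 12*c^2 + 49*c + 23)/(4*c^6 - 4*c^5 + 9*c^4 - 36*c^3 + 20*c^2 - 32*c + 64)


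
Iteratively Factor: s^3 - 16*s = (s)*(s^2 - 16) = s*(s + 4)*(s - 4)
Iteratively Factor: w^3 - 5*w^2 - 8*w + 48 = (w - 4)*(w^2 - w - 12) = (w - 4)^2*(w + 3)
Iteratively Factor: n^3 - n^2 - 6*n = (n + 2)*(n^2 - 3*n) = n*(n + 2)*(n - 3)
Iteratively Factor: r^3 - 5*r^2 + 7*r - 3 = (r - 3)*(r^2 - 2*r + 1) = (r - 3)*(r - 1)*(r - 1)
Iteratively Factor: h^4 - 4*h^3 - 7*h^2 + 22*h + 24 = (h - 4)*(h^3 - 7*h - 6) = (h - 4)*(h + 1)*(h^2 - h - 6) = (h - 4)*(h - 3)*(h + 1)*(h + 2)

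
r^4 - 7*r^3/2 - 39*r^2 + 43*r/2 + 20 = (r - 8)*(r - 1)*(r + 1/2)*(r + 5)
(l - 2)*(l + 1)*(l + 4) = l^3 + 3*l^2 - 6*l - 8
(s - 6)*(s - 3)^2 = s^3 - 12*s^2 + 45*s - 54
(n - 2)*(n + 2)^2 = n^3 + 2*n^2 - 4*n - 8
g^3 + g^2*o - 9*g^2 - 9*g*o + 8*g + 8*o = (g - 8)*(g - 1)*(g + o)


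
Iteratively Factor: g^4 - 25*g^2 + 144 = (g + 3)*(g^3 - 3*g^2 - 16*g + 48) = (g - 3)*(g + 3)*(g^2 - 16) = (g - 3)*(g + 3)*(g + 4)*(g - 4)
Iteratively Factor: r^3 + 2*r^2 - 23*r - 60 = (r + 3)*(r^2 - r - 20) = (r - 5)*(r + 3)*(r + 4)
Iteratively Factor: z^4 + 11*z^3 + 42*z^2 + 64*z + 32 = (z + 2)*(z^3 + 9*z^2 + 24*z + 16) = (z + 1)*(z + 2)*(z^2 + 8*z + 16) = (z + 1)*(z + 2)*(z + 4)*(z + 4)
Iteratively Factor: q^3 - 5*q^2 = (q)*(q^2 - 5*q) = q^2*(q - 5)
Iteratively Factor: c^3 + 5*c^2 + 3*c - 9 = (c + 3)*(c^2 + 2*c - 3) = (c + 3)^2*(c - 1)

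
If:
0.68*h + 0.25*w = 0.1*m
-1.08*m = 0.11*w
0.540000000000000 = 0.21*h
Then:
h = 2.57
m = 0.68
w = -6.72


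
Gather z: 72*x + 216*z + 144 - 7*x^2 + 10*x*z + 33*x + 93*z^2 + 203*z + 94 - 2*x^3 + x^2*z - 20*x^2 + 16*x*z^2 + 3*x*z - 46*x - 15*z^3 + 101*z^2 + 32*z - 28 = -2*x^3 - 27*x^2 + 59*x - 15*z^3 + z^2*(16*x + 194) + z*(x^2 + 13*x + 451) + 210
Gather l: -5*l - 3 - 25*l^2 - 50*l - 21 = -25*l^2 - 55*l - 24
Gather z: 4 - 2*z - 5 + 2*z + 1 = 0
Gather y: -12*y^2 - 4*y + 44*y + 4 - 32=-12*y^2 + 40*y - 28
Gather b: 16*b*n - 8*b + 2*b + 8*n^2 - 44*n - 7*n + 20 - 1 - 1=b*(16*n - 6) + 8*n^2 - 51*n + 18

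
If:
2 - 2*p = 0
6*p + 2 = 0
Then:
No Solution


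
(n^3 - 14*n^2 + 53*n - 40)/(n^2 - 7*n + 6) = (n^2 - 13*n + 40)/(n - 6)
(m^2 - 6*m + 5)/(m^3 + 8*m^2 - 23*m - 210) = (m - 1)/(m^2 + 13*m + 42)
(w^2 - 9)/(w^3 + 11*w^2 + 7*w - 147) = (w + 3)/(w^2 + 14*w + 49)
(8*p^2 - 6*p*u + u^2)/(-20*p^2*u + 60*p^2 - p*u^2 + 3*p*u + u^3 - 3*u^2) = (-8*p^2 + 6*p*u - u^2)/(20*p^2*u - 60*p^2 + p*u^2 - 3*p*u - u^3 + 3*u^2)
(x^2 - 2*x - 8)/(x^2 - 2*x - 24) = (-x^2 + 2*x + 8)/(-x^2 + 2*x + 24)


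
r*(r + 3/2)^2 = r^3 + 3*r^2 + 9*r/4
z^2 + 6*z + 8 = (z + 2)*(z + 4)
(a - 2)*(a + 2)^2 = a^3 + 2*a^2 - 4*a - 8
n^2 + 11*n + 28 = (n + 4)*(n + 7)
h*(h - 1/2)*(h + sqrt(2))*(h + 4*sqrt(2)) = h^4 - h^3/2 + 5*sqrt(2)*h^3 - 5*sqrt(2)*h^2/2 + 8*h^2 - 4*h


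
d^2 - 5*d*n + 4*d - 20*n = (d + 4)*(d - 5*n)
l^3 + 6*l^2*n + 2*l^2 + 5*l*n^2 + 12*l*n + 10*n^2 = (l + 2)*(l + n)*(l + 5*n)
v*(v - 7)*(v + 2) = v^3 - 5*v^2 - 14*v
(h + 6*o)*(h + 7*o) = h^2 + 13*h*o + 42*o^2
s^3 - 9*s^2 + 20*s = s*(s - 5)*(s - 4)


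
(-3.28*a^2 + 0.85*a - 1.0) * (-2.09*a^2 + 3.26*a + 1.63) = 6.8552*a^4 - 12.4693*a^3 - 0.485399999999999*a^2 - 1.8745*a - 1.63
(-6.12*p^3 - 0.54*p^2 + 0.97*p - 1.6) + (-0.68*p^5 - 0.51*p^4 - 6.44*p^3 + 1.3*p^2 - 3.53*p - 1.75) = -0.68*p^5 - 0.51*p^4 - 12.56*p^3 + 0.76*p^2 - 2.56*p - 3.35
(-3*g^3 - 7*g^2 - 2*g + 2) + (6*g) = -3*g^3 - 7*g^2 + 4*g + 2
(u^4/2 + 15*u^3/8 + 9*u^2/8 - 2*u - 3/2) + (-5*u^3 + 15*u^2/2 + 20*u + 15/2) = u^4/2 - 25*u^3/8 + 69*u^2/8 + 18*u + 6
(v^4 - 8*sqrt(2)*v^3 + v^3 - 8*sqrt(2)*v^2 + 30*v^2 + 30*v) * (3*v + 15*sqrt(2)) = 3*v^5 - 9*sqrt(2)*v^4 + 3*v^4 - 150*v^3 - 9*sqrt(2)*v^3 - 150*v^2 + 450*sqrt(2)*v^2 + 450*sqrt(2)*v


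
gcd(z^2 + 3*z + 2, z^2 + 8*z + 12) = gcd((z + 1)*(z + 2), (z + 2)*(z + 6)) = z + 2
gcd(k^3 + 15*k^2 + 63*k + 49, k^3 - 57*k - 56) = k^2 + 8*k + 7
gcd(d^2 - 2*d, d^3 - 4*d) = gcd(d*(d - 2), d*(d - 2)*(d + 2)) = d^2 - 2*d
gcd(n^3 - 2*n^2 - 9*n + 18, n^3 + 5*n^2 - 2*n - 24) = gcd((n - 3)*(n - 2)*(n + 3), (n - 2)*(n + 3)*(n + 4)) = n^2 + n - 6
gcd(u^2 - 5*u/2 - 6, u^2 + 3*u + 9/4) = u + 3/2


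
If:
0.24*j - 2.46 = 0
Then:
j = 10.25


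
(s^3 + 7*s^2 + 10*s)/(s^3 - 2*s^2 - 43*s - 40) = s*(s + 2)/(s^2 - 7*s - 8)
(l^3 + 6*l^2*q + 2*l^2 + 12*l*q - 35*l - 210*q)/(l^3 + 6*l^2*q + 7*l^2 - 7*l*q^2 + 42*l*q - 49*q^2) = (-l^2 - 6*l*q + 5*l + 30*q)/(-l^2 - 6*l*q + 7*q^2)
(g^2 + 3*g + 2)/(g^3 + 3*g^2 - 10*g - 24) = (g + 1)/(g^2 + g - 12)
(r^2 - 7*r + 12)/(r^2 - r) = (r^2 - 7*r + 12)/(r*(r - 1))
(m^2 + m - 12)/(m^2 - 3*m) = (m + 4)/m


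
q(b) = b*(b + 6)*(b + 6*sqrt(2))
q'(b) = b*(b + 6) + b*(b + 6*sqrt(2)) + (b + 6)*(b + 6*sqrt(2)) = 3*b^2 + 12*b + 12*sqrt(2)*b + 36*sqrt(2)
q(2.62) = 250.81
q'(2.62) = 147.41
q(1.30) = 92.86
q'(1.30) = 93.64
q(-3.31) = -46.08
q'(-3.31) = -12.11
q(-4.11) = -33.99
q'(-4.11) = -17.48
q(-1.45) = -46.42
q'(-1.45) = 15.21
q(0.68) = 41.63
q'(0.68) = 72.00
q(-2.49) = -52.40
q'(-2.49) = -2.62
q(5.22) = 802.70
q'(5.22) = 283.88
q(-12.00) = -253.06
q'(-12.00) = 135.26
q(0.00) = 0.00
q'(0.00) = 50.91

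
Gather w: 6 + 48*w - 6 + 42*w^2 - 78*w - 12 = 42*w^2 - 30*w - 12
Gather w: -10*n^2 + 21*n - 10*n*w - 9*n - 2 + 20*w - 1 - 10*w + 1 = -10*n^2 + 12*n + w*(10 - 10*n) - 2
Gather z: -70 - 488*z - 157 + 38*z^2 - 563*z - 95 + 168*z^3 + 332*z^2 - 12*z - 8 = 168*z^3 + 370*z^2 - 1063*z - 330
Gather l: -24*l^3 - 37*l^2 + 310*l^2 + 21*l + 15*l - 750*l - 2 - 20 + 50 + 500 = -24*l^3 + 273*l^2 - 714*l + 528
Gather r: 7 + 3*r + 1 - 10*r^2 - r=-10*r^2 + 2*r + 8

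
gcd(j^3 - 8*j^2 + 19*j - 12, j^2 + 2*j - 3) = j - 1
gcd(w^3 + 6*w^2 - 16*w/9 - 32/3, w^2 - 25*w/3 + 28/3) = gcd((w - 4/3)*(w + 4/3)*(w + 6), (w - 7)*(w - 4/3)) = w - 4/3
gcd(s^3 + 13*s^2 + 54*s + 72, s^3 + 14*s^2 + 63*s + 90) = s^2 + 9*s + 18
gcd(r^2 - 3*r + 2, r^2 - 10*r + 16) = r - 2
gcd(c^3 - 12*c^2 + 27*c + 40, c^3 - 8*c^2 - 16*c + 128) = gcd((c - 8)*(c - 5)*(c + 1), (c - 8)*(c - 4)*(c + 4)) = c - 8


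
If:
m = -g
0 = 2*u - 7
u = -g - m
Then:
No Solution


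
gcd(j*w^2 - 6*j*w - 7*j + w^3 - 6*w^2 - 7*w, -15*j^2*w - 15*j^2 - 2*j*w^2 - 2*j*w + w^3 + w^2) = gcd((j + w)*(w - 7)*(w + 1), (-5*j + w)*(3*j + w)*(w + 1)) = w + 1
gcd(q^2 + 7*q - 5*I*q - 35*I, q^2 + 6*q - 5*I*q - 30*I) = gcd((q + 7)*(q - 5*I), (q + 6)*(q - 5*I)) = q - 5*I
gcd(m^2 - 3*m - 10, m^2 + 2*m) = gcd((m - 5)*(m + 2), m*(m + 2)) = m + 2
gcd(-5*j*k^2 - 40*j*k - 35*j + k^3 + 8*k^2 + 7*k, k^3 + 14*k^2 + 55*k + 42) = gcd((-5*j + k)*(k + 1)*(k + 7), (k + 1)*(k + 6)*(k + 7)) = k^2 + 8*k + 7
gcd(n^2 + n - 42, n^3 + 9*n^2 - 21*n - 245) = n + 7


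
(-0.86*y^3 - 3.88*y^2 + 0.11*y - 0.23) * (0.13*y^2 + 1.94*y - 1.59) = -0.1118*y^5 - 2.1728*y^4 - 6.1455*y^3 + 6.3527*y^2 - 0.6211*y + 0.3657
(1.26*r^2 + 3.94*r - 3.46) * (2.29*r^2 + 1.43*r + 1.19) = 2.8854*r^4 + 10.8244*r^3 - 0.789800000000001*r^2 - 0.2592*r - 4.1174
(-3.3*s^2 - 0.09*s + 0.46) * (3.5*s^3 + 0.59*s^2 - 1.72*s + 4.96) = -11.55*s^5 - 2.262*s^4 + 7.2329*s^3 - 15.9418*s^2 - 1.2376*s + 2.2816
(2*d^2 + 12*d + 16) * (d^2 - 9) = 2*d^4 + 12*d^3 - 2*d^2 - 108*d - 144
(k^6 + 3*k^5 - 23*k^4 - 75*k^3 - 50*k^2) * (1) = k^6 + 3*k^5 - 23*k^4 - 75*k^3 - 50*k^2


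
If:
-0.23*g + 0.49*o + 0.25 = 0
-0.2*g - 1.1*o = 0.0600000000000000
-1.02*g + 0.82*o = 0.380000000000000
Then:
No Solution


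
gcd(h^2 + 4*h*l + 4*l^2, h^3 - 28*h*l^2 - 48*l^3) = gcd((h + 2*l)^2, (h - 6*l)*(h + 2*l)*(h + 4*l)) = h + 2*l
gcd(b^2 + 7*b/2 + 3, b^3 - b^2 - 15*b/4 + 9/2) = b + 2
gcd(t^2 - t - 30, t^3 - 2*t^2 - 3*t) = 1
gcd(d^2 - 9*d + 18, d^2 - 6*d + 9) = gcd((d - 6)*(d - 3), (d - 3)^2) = d - 3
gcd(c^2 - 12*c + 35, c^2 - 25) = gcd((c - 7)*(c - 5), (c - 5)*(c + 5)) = c - 5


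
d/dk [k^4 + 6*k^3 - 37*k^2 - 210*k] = 4*k^3 + 18*k^2 - 74*k - 210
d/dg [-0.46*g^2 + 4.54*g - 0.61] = 4.54 - 0.92*g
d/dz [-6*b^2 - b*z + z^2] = -b + 2*z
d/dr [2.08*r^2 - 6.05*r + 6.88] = 4.16*r - 6.05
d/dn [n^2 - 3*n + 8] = 2*n - 3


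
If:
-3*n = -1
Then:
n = 1/3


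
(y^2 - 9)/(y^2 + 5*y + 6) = (y - 3)/(y + 2)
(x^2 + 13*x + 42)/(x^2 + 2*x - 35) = (x + 6)/(x - 5)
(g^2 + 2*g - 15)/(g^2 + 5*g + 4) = (g^2 + 2*g - 15)/(g^2 + 5*g + 4)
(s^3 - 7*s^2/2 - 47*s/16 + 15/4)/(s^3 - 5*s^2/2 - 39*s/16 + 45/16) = (s - 4)/(s - 3)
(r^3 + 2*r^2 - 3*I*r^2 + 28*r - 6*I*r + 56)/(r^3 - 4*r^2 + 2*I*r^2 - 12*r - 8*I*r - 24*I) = (r^2 - 3*I*r + 28)/(r^2 + 2*r*(-3 + I) - 12*I)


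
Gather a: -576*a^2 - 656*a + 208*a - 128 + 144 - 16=-576*a^2 - 448*a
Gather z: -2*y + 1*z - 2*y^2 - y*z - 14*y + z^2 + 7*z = -2*y^2 - 16*y + z^2 + z*(8 - y)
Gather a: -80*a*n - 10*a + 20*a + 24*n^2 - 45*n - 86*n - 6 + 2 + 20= a*(10 - 80*n) + 24*n^2 - 131*n + 16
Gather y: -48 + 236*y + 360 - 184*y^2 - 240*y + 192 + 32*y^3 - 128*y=32*y^3 - 184*y^2 - 132*y + 504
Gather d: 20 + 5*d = 5*d + 20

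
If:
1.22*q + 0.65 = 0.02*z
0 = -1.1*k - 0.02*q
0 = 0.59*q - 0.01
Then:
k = -0.00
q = 0.02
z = 33.53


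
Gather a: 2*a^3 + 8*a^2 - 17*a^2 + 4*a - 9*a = 2*a^3 - 9*a^2 - 5*a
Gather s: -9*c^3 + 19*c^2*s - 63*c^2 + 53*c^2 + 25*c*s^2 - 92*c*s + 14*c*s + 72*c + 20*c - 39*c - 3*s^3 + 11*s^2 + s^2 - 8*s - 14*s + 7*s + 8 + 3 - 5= -9*c^3 - 10*c^2 + 53*c - 3*s^3 + s^2*(25*c + 12) + s*(19*c^2 - 78*c - 15) + 6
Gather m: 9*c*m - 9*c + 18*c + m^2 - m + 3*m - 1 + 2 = 9*c + m^2 + m*(9*c + 2) + 1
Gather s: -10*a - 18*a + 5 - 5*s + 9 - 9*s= -28*a - 14*s + 14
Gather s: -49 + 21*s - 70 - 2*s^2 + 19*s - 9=-2*s^2 + 40*s - 128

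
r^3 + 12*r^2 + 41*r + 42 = (r + 2)*(r + 3)*(r + 7)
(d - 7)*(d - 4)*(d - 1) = d^3 - 12*d^2 + 39*d - 28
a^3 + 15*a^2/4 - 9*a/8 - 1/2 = (a - 1/2)*(a + 1/4)*(a + 4)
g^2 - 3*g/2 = g*(g - 3/2)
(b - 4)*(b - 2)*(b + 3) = b^3 - 3*b^2 - 10*b + 24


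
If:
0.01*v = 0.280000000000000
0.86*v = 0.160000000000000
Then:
No Solution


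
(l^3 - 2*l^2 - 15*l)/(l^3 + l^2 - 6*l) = (l - 5)/(l - 2)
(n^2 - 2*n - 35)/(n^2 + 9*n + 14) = (n^2 - 2*n - 35)/(n^2 + 9*n + 14)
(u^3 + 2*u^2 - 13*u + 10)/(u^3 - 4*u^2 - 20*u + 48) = (u^2 + 4*u - 5)/(u^2 - 2*u - 24)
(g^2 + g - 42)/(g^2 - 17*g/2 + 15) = 2*(g + 7)/(2*g - 5)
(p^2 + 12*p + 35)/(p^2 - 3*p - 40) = (p + 7)/(p - 8)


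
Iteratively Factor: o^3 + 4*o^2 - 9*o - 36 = (o - 3)*(o^2 + 7*o + 12) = (o - 3)*(o + 4)*(o + 3)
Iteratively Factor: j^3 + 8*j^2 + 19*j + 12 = (j + 4)*(j^2 + 4*j + 3) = (j + 3)*(j + 4)*(j + 1)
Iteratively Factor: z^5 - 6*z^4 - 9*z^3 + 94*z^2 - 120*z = (z - 2)*(z^4 - 4*z^3 - 17*z^2 + 60*z) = z*(z - 2)*(z^3 - 4*z^2 - 17*z + 60) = z*(z - 2)*(z + 4)*(z^2 - 8*z + 15) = z*(z - 3)*(z - 2)*(z + 4)*(z - 5)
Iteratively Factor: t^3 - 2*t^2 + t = (t - 1)*(t^2 - t) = t*(t - 1)*(t - 1)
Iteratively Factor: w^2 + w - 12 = (w + 4)*(w - 3)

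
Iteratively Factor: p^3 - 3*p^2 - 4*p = (p - 4)*(p^2 + p) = p*(p - 4)*(p + 1)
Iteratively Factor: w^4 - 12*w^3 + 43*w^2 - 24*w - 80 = (w - 5)*(w^3 - 7*w^2 + 8*w + 16) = (w - 5)*(w - 4)*(w^2 - 3*w - 4) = (w - 5)*(w - 4)^2*(w + 1)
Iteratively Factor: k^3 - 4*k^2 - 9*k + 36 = (k - 4)*(k^2 - 9) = (k - 4)*(k + 3)*(k - 3)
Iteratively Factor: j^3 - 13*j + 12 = (j + 4)*(j^2 - 4*j + 3) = (j - 1)*(j + 4)*(j - 3)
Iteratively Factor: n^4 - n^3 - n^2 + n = (n + 1)*(n^3 - 2*n^2 + n) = n*(n + 1)*(n^2 - 2*n + 1) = n*(n - 1)*(n + 1)*(n - 1)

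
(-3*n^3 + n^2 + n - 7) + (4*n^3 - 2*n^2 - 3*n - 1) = n^3 - n^2 - 2*n - 8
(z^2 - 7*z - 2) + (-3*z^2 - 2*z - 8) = -2*z^2 - 9*z - 10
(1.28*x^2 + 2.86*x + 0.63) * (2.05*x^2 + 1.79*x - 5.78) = 2.624*x^4 + 8.1542*x^3 - 0.987500000000001*x^2 - 15.4031*x - 3.6414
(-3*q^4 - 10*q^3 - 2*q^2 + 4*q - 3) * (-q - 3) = 3*q^5 + 19*q^4 + 32*q^3 + 2*q^2 - 9*q + 9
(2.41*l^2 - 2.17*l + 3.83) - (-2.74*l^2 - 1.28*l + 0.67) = 5.15*l^2 - 0.89*l + 3.16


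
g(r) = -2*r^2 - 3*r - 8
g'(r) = -4*r - 3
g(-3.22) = -19.08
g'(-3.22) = 9.88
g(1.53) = -17.27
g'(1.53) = -9.12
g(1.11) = -13.79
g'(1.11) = -7.44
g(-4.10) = -29.32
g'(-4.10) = 13.40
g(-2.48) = -12.86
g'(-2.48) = 6.92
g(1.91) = -21.03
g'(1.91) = -10.64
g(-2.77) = -15.04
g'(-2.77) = 8.08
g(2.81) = -32.22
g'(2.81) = -14.24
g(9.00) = -197.00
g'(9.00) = -39.00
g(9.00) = -197.00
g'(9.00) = -39.00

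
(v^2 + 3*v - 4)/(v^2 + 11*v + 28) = (v - 1)/(v + 7)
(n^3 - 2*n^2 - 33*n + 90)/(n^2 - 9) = (n^2 + n - 30)/(n + 3)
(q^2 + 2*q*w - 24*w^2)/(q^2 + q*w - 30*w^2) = (q - 4*w)/(q - 5*w)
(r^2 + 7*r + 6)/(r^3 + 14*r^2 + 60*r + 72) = (r + 1)/(r^2 + 8*r + 12)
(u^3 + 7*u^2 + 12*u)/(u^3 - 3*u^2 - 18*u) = (u + 4)/(u - 6)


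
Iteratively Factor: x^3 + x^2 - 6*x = (x)*(x^2 + x - 6) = x*(x - 2)*(x + 3)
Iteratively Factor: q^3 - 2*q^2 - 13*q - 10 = (q - 5)*(q^2 + 3*q + 2) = (q - 5)*(q + 1)*(q + 2)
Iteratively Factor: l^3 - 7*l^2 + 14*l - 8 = (l - 1)*(l^2 - 6*l + 8) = (l - 4)*(l - 1)*(l - 2)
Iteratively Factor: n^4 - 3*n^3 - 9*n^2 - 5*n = (n - 5)*(n^3 + 2*n^2 + n) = (n - 5)*(n + 1)*(n^2 + n) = n*(n - 5)*(n + 1)*(n + 1)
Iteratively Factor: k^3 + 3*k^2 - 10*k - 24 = (k + 2)*(k^2 + k - 12) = (k + 2)*(k + 4)*(k - 3)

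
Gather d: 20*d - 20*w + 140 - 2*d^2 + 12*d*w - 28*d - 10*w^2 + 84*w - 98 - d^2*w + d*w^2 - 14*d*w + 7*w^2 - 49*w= d^2*(-w - 2) + d*(w^2 - 2*w - 8) - 3*w^2 + 15*w + 42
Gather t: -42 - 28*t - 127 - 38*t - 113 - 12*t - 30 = -78*t - 312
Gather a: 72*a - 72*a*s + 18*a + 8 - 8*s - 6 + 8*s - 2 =a*(90 - 72*s)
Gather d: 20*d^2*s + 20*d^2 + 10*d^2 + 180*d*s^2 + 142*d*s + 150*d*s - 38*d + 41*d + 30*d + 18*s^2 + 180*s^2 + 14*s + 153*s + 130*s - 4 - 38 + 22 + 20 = d^2*(20*s + 30) + d*(180*s^2 + 292*s + 33) + 198*s^2 + 297*s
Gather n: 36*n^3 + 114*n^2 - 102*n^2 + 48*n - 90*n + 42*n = 36*n^3 + 12*n^2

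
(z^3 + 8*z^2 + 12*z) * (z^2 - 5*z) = z^5 + 3*z^4 - 28*z^3 - 60*z^2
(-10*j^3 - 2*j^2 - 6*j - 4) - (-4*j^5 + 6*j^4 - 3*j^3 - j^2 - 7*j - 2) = 4*j^5 - 6*j^4 - 7*j^3 - j^2 + j - 2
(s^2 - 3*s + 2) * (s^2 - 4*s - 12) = s^4 - 7*s^3 + 2*s^2 + 28*s - 24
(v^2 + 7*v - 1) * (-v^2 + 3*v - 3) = -v^4 - 4*v^3 + 19*v^2 - 24*v + 3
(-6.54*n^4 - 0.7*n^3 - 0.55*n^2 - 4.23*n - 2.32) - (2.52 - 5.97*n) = -6.54*n^4 - 0.7*n^3 - 0.55*n^2 + 1.74*n - 4.84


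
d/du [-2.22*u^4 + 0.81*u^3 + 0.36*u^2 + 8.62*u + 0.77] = -8.88*u^3 + 2.43*u^2 + 0.72*u + 8.62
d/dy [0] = 0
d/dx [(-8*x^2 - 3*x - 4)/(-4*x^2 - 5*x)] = 4*(7*x^2 - 8*x - 5)/(x^2*(16*x^2 + 40*x + 25))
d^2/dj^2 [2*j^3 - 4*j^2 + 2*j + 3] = 12*j - 8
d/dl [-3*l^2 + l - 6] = 1 - 6*l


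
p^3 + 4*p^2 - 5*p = p*(p - 1)*(p + 5)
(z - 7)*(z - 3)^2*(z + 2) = z^4 - 11*z^3 + 25*z^2 + 39*z - 126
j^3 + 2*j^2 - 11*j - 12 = (j - 3)*(j + 1)*(j + 4)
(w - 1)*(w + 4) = w^2 + 3*w - 4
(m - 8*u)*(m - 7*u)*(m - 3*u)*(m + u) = m^4 - 17*m^3*u + 83*m^2*u^2 - 67*m*u^3 - 168*u^4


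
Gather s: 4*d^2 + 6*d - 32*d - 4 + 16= 4*d^2 - 26*d + 12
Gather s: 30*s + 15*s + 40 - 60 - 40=45*s - 60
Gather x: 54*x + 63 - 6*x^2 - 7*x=-6*x^2 + 47*x + 63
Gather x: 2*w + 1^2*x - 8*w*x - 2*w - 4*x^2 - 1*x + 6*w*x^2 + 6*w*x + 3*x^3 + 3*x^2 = -2*w*x + 3*x^3 + x^2*(6*w - 1)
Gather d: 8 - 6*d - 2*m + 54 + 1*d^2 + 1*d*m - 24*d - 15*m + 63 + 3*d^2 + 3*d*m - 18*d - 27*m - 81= 4*d^2 + d*(4*m - 48) - 44*m + 44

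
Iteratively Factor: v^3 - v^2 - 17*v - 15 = (v + 1)*(v^2 - 2*v - 15) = (v - 5)*(v + 1)*(v + 3)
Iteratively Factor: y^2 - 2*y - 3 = (y - 3)*(y + 1)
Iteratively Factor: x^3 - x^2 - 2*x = (x - 2)*(x^2 + x) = x*(x - 2)*(x + 1)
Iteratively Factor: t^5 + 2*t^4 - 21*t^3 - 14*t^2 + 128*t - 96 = (t + 4)*(t^4 - 2*t^3 - 13*t^2 + 38*t - 24) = (t - 3)*(t + 4)*(t^3 + t^2 - 10*t + 8) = (t - 3)*(t - 2)*(t + 4)*(t^2 + 3*t - 4) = (t - 3)*(t - 2)*(t - 1)*(t + 4)*(t + 4)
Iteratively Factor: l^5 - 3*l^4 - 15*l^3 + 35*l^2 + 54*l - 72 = (l + 3)*(l^4 - 6*l^3 + 3*l^2 + 26*l - 24) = (l - 4)*(l + 3)*(l^3 - 2*l^2 - 5*l + 6) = (l - 4)*(l - 1)*(l + 3)*(l^2 - l - 6) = (l - 4)*(l - 3)*(l - 1)*(l + 3)*(l + 2)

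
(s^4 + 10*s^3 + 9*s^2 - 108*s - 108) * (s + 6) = s^5 + 16*s^4 + 69*s^3 - 54*s^2 - 756*s - 648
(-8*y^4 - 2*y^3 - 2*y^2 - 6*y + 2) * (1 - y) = 8*y^5 - 6*y^4 + 4*y^2 - 8*y + 2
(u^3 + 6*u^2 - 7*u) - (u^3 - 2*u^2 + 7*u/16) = 8*u^2 - 119*u/16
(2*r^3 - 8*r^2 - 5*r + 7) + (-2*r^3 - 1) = -8*r^2 - 5*r + 6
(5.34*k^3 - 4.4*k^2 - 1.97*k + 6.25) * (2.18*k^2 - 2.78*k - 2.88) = 11.6412*k^5 - 24.4372*k^4 - 7.4418*k^3 + 31.7736*k^2 - 11.7014*k - 18.0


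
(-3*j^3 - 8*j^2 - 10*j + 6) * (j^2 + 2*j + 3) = -3*j^5 - 14*j^4 - 35*j^3 - 38*j^2 - 18*j + 18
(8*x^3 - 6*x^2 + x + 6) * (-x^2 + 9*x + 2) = -8*x^5 + 78*x^4 - 39*x^3 - 9*x^2 + 56*x + 12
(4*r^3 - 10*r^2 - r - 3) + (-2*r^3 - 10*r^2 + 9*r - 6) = 2*r^3 - 20*r^2 + 8*r - 9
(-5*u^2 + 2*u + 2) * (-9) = 45*u^2 - 18*u - 18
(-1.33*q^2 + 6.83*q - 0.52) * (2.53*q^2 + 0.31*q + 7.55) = -3.3649*q^4 + 16.8676*q^3 - 9.2398*q^2 + 51.4053*q - 3.926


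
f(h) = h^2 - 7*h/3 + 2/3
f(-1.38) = 5.79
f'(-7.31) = -16.95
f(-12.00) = 172.67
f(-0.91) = 3.62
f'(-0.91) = -4.15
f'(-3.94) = -10.21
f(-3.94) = 25.38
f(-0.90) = 3.58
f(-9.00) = 102.67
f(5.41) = 17.31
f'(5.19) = 8.05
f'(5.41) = 8.49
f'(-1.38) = -5.09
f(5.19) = 15.49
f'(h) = 2*h - 7/3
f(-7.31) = 71.16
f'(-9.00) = -20.33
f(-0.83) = 3.29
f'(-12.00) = -26.33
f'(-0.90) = -4.13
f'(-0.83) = -3.99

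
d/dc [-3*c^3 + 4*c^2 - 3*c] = -9*c^2 + 8*c - 3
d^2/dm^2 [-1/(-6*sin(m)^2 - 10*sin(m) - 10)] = (-36*sin(m)^4 - 45*sin(m)^3 + 89*sin(m)^2 + 115*sin(m) + 20)/(2*(3*sin(m)^2 + 5*sin(m) + 5)^3)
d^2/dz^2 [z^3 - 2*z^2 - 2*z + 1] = 6*z - 4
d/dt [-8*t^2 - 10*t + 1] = -16*t - 10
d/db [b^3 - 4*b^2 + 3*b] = 3*b^2 - 8*b + 3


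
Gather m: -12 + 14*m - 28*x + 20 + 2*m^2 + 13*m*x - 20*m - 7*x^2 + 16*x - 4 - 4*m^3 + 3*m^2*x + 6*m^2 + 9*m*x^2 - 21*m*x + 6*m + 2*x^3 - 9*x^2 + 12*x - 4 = -4*m^3 + m^2*(3*x + 8) + m*(9*x^2 - 8*x) + 2*x^3 - 16*x^2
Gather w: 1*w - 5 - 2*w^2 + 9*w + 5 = -2*w^2 + 10*w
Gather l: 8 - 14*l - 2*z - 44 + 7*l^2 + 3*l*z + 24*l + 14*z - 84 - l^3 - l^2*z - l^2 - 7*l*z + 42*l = -l^3 + l^2*(6 - z) + l*(52 - 4*z) + 12*z - 120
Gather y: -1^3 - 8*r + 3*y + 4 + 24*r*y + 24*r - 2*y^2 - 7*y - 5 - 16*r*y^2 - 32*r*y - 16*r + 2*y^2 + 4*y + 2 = -16*r*y^2 - 8*r*y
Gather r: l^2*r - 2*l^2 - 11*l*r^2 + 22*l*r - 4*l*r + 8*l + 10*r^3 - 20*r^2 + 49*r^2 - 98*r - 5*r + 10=-2*l^2 + 8*l + 10*r^3 + r^2*(29 - 11*l) + r*(l^2 + 18*l - 103) + 10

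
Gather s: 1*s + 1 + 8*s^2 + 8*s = 8*s^2 + 9*s + 1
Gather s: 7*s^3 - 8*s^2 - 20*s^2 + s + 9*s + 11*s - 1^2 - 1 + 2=7*s^3 - 28*s^2 + 21*s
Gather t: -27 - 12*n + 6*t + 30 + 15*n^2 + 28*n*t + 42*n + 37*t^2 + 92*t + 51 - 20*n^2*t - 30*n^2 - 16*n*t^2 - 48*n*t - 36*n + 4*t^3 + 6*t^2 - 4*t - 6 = -15*n^2 - 6*n + 4*t^3 + t^2*(43 - 16*n) + t*(-20*n^2 - 20*n + 94) + 48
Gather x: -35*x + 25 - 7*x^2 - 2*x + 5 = -7*x^2 - 37*x + 30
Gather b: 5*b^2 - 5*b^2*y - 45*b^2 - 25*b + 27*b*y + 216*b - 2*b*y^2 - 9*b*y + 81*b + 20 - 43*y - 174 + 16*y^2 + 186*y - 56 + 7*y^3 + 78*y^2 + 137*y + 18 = b^2*(-5*y - 40) + b*(-2*y^2 + 18*y + 272) + 7*y^3 + 94*y^2 + 280*y - 192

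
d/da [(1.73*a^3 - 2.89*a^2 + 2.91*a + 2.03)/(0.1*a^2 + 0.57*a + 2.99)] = (0.173*a^4 + 1.9722*a^3 + 13.5798*a^2 - 17.6882*a + 7.5438)/(0.01*a^4 + 0.114*a^3 + 0.9229*a^2 + 3.4086*a + 8.9401)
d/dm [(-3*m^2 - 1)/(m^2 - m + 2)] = (3*m^2 - 10*m - 1)/(m^4 - 2*m^3 + 5*m^2 - 4*m + 4)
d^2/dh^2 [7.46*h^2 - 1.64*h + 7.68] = 14.9200000000000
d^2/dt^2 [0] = 0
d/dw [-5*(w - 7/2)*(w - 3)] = 65/2 - 10*w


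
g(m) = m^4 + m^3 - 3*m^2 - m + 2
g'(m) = 4*m^3 + 3*m^2 - 6*m - 1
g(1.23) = 0.38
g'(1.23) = 3.60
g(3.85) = 230.46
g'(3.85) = 248.63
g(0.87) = 0.09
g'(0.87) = -1.32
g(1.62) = 3.65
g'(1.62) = 14.16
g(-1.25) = -0.95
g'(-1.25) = 3.38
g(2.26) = 22.05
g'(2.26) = 46.94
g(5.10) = 728.04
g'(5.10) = 577.03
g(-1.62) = -1.62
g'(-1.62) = -0.41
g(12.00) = 22022.00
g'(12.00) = 7271.00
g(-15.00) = 46592.00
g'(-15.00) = -12736.00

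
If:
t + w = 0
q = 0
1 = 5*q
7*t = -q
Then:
No Solution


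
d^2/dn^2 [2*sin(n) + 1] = -2*sin(n)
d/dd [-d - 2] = -1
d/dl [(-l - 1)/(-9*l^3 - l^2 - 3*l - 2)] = (9*l^3 + l^2 + 3*l - (l + 1)*(27*l^2 + 2*l + 3) + 2)/(9*l^3 + l^2 + 3*l + 2)^2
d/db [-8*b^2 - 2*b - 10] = -16*b - 2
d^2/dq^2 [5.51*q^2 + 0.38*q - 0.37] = 11.0200000000000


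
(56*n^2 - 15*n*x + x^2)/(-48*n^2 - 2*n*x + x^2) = (-7*n + x)/(6*n + x)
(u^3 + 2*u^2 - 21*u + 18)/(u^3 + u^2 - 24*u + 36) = (u - 1)/(u - 2)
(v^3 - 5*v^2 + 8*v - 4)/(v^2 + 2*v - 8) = (v^2 - 3*v + 2)/(v + 4)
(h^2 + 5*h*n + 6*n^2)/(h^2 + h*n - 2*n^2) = (h + 3*n)/(h - n)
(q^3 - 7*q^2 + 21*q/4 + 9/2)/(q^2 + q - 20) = (q^3 - 7*q^2 + 21*q/4 + 9/2)/(q^2 + q - 20)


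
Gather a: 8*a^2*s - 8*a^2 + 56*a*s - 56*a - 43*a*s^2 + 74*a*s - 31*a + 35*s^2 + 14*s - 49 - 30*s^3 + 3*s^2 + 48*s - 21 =a^2*(8*s - 8) + a*(-43*s^2 + 130*s - 87) - 30*s^3 + 38*s^2 + 62*s - 70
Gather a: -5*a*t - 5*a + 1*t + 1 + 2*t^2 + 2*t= a*(-5*t - 5) + 2*t^2 + 3*t + 1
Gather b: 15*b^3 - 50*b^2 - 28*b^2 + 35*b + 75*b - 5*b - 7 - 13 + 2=15*b^3 - 78*b^2 + 105*b - 18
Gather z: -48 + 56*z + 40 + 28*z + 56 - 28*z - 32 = 56*z + 16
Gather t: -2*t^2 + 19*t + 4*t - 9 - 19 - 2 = -2*t^2 + 23*t - 30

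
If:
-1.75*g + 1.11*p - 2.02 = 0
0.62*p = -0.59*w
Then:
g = -0.603594470046083*w - 1.15428571428571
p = -0.951612903225806*w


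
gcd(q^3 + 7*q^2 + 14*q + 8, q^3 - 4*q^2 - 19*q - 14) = q^2 + 3*q + 2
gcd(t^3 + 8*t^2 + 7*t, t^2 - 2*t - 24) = 1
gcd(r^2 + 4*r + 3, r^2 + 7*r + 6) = r + 1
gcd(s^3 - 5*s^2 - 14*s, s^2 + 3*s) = s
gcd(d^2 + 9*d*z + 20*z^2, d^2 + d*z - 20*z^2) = d + 5*z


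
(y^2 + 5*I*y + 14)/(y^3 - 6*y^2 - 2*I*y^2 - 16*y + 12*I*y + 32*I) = (y + 7*I)/(y^2 - 6*y - 16)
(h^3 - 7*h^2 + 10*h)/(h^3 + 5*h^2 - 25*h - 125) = h*(h - 2)/(h^2 + 10*h + 25)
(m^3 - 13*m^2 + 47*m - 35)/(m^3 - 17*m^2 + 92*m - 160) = (m^2 - 8*m + 7)/(m^2 - 12*m + 32)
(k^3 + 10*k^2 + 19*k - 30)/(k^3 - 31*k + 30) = (k + 5)/(k - 5)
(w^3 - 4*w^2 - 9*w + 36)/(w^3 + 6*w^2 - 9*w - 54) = (w - 4)/(w + 6)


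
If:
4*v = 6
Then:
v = 3/2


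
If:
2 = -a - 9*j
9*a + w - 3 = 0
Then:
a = 1/3 - w/9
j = w/81 - 7/27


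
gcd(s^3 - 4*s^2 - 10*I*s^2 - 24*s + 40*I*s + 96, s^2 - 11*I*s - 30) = s - 6*I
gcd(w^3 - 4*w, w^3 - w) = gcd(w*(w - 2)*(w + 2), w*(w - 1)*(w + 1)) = w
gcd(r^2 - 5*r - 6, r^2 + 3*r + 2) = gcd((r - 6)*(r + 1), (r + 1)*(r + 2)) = r + 1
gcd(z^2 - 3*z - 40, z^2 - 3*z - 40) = z^2 - 3*z - 40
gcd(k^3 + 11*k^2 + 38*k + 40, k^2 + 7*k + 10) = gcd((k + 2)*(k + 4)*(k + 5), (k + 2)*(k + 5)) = k^2 + 7*k + 10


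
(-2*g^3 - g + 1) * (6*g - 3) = -12*g^4 + 6*g^3 - 6*g^2 + 9*g - 3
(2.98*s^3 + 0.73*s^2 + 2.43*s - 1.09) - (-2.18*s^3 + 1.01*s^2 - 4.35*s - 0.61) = 5.16*s^3 - 0.28*s^2 + 6.78*s - 0.48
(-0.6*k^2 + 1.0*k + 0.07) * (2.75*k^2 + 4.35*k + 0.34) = -1.65*k^4 + 0.14*k^3 + 4.3385*k^2 + 0.6445*k + 0.0238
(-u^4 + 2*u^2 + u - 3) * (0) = 0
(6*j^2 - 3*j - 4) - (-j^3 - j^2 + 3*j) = j^3 + 7*j^2 - 6*j - 4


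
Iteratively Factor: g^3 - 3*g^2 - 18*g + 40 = (g - 5)*(g^2 + 2*g - 8) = (g - 5)*(g - 2)*(g + 4)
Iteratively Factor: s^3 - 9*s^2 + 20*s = (s - 4)*(s^2 - 5*s) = (s - 5)*(s - 4)*(s)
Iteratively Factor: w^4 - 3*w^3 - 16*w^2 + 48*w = (w - 3)*(w^3 - 16*w) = w*(w - 3)*(w^2 - 16) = w*(w - 3)*(w + 4)*(w - 4)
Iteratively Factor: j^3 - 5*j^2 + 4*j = (j - 4)*(j^2 - j) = j*(j - 4)*(j - 1)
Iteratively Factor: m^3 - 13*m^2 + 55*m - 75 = (m - 5)*(m^2 - 8*m + 15) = (m - 5)^2*(m - 3)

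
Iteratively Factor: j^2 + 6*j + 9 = (j + 3)*(j + 3)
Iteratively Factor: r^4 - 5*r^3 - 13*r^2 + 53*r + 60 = (r - 4)*(r^3 - r^2 - 17*r - 15) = (r - 4)*(r + 1)*(r^2 - 2*r - 15) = (r - 4)*(r + 1)*(r + 3)*(r - 5)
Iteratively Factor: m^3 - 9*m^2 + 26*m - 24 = (m - 3)*(m^2 - 6*m + 8) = (m - 3)*(m - 2)*(m - 4)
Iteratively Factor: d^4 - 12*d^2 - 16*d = (d + 2)*(d^3 - 2*d^2 - 8*d) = (d + 2)^2*(d^2 - 4*d) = (d - 4)*(d + 2)^2*(d)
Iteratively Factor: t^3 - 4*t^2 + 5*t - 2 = (t - 1)*(t^2 - 3*t + 2) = (t - 2)*(t - 1)*(t - 1)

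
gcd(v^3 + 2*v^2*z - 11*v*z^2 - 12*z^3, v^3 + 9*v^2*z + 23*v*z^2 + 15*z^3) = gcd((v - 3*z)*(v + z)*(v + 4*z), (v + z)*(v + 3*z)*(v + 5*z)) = v + z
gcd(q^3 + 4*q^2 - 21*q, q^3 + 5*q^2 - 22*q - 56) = q + 7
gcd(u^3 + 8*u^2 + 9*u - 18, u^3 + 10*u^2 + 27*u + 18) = u^2 + 9*u + 18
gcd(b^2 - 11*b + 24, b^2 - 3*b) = b - 3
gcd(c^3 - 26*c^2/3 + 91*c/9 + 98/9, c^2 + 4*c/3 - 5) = 1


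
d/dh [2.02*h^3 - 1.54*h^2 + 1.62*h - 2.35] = 6.06*h^2 - 3.08*h + 1.62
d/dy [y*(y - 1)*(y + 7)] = 3*y^2 + 12*y - 7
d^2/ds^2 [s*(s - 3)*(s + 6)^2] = 6*s*(2*s + 9)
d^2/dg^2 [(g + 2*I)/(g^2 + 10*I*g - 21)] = 2*(4*(g + 2*I)*(g + 5*I)^2 - 3*(g + 4*I)*(g^2 + 10*I*g - 21))/(g^2 + 10*I*g - 21)^3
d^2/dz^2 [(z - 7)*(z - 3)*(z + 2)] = 6*z - 16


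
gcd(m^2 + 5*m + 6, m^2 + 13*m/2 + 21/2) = m + 3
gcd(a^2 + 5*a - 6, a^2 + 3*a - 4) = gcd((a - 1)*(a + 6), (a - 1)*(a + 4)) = a - 1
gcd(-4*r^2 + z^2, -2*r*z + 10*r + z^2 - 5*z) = -2*r + z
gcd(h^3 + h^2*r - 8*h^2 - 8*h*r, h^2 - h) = h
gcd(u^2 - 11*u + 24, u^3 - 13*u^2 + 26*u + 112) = u - 8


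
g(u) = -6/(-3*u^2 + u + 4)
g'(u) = -6*(6*u - 1)/(-3*u^2 + u + 4)^2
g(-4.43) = 0.10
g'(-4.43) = 0.05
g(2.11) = 0.83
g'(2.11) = -1.33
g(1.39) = 14.77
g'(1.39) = -266.78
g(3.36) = 0.23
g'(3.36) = -0.16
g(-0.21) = -1.64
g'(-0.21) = 1.01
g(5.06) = 0.09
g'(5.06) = -0.04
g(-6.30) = 0.05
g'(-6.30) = 0.02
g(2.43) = 0.53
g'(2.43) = -0.64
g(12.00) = 0.01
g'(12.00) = 0.00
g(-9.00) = 0.02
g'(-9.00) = 0.01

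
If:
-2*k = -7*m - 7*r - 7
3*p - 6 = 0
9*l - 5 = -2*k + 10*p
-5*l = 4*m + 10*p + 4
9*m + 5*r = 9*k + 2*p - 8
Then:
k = -2450/407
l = 1675/407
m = -18143/1628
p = 2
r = 13715/1628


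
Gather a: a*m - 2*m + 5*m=a*m + 3*m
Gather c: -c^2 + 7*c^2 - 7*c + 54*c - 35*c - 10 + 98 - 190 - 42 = 6*c^2 + 12*c - 144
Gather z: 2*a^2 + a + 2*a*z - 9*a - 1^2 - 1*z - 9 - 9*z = 2*a^2 - 8*a + z*(2*a - 10) - 10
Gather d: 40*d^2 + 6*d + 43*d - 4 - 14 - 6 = 40*d^2 + 49*d - 24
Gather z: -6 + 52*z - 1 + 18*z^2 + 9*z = 18*z^2 + 61*z - 7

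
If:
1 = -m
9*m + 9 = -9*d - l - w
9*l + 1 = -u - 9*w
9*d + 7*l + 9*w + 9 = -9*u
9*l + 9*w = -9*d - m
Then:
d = -1/72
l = -73/16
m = -1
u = -17/8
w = 75/16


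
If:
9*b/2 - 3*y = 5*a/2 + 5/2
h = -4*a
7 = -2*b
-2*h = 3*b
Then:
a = -21/16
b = -7/2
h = 21/4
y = -479/96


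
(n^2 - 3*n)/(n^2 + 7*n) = (n - 3)/(n + 7)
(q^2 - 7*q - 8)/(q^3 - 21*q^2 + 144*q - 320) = (q + 1)/(q^2 - 13*q + 40)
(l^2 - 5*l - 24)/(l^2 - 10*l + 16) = (l + 3)/(l - 2)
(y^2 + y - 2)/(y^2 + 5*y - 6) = (y + 2)/(y + 6)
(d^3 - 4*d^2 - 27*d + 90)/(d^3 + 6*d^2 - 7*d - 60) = (d - 6)/(d + 4)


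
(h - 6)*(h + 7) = h^2 + h - 42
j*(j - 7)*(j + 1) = j^3 - 6*j^2 - 7*j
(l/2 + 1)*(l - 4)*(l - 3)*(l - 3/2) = l^4/2 - 13*l^3/4 + 11*l^2/4 + 27*l/2 - 18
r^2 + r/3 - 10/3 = (r - 5/3)*(r + 2)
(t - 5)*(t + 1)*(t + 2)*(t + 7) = t^4 + 5*t^3 - 27*t^2 - 101*t - 70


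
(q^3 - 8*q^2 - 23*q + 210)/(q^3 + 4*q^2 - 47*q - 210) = (q - 6)/(q + 6)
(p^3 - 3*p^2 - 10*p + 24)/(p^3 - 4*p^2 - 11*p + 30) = (p - 4)/(p - 5)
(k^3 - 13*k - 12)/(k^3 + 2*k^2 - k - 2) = (k^2 - k - 12)/(k^2 + k - 2)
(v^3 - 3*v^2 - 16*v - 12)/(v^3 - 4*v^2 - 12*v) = (v + 1)/v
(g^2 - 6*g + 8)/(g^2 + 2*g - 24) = (g - 2)/(g + 6)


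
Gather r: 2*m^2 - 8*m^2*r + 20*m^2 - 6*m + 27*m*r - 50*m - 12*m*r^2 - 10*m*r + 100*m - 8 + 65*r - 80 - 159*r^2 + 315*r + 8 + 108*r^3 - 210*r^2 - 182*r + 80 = 22*m^2 + 44*m + 108*r^3 + r^2*(-12*m - 369) + r*(-8*m^2 + 17*m + 198)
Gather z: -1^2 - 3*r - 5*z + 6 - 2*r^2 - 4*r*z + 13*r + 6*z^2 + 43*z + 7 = -2*r^2 + 10*r + 6*z^2 + z*(38 - 4*r) + 12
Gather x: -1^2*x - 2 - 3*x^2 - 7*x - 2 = -3*x^2 - 8*x - 4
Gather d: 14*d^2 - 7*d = 14*d^2 - 7*d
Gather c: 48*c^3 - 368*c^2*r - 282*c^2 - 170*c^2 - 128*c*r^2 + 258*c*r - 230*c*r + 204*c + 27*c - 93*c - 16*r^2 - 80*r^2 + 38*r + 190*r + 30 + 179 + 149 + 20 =48*c^3 + c^2*(-368*r - 452) + c*(-128*r^2 + 28*r + 138) - 96*r^2 + 228*r + 378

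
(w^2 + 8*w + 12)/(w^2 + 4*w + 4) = (w + 6)/(w + 2)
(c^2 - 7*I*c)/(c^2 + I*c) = (c - 7*I)/(c + I)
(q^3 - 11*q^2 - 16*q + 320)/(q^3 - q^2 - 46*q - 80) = (q - 8)/(q + 2)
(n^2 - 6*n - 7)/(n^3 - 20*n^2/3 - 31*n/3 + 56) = 3*(n + 1)/(3*n^2 + n - 24)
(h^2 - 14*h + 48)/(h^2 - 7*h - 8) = (h - 6)/(h + 1)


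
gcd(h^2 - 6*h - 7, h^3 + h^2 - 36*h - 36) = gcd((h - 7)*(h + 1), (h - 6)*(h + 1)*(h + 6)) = h + 1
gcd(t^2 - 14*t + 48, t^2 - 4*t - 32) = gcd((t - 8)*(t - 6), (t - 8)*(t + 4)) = t - 8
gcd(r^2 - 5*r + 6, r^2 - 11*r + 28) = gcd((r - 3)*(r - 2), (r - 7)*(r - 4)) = 1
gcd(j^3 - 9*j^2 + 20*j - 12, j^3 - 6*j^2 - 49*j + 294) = j - 6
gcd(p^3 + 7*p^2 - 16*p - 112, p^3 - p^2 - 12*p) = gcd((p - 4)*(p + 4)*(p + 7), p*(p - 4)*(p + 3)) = p - 4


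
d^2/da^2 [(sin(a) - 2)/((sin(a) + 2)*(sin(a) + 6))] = (-sin(a)^5 + 16*sin(a)^4 + 122*sin(a)^3 + 116*sin(a)^2 - 504*sin(a) - 400)/((sin(a) + 2)^3*(sin(a) + 6)^3)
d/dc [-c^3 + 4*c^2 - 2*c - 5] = -3*c^2 + 8*c - 2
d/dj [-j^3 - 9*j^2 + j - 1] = -3*j^2 - 18*j + 1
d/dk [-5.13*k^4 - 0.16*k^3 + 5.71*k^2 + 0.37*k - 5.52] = -20.52*k^3 - 0.48*k^2 + 11.42*k + 0.37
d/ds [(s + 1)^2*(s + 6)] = (s + 1)*(3*s + 13)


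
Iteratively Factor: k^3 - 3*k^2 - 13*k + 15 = (k + 3)*(k^2 - 6*k + 5) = (k - 1)*(k + 3)*(k - 5)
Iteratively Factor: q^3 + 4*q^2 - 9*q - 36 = (q - 3)*(q^2 + 7*q + 12) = (q - 3)*(q + 3)*(q + 4)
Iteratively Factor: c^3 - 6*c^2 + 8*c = (c)*(c^2 - 6*c + 8) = c*(c - 4)*(c - 2)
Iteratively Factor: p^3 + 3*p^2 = (p)*(p^2 + 3*p) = p^2*(p + 3)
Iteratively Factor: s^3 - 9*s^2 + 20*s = (s - 4)*(s^2 - 5*s) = s*(s - 4)*(s - 5)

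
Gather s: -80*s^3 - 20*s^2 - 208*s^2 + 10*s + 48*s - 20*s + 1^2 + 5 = -80*s^3 - 228*s^2 + 38*s + 6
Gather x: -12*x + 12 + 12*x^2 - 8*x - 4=12*x^2 - 20*x + 8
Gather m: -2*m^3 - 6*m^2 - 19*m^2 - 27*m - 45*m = -2*m^3 - 25*m^2 - 72*m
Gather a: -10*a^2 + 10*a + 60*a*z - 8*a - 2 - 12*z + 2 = -10*a^2 + a*(60*z + 2) - 12*z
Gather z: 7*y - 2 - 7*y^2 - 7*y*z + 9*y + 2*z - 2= -7*y^2 + 16*y + z*(2 - 7*y) - 4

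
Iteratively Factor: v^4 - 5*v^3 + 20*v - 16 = (v - 4)*(v^3 - v^2 - 4*v + 4) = (v - 4)*(v - 1)*(v^2 - 4) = (v - 4)*(v - 2)*(v - 1)*(v + 2)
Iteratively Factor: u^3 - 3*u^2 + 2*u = (u - 1)*(u^2 - 2*u) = u*(u - 1)*(u - 2)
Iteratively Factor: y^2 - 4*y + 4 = (y - 2)*(y - 2)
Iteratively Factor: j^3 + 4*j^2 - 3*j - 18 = (j + 3)*(j^2 + j - 6) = (j - 2)*(j + 3)*(j + 3)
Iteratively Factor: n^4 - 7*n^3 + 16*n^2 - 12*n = (n - 2)*(n^3 - 5*n^2 + 6*n) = (n - 3)*(n - 2)*(n^2 - 2*n) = n*(n - 3)*(n - 2)*(n - 2)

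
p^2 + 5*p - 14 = (p - 2)*(p + 7)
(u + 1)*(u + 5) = u^2 + 6*u + 5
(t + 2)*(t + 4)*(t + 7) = t^3 + 13*t^2 + 50*t + 56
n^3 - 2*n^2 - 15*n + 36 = (n - 3)^2*(n + 4)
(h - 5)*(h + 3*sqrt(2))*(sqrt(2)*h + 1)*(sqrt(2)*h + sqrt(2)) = 2*h^4 - 8*h^3 + 7*sqrt(2)*h^3 - 28*sqrt(2)*h^2 - 4*h^2 - 35*sqrt(2)*h - 24*h - 30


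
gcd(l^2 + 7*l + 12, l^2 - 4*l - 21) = l + 3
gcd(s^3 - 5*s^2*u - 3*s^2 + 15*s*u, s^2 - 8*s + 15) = s - 3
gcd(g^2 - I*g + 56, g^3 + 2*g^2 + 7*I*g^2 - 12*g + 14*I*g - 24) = 1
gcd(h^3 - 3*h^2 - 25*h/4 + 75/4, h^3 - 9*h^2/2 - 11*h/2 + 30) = h^2 - h/2 - 15/2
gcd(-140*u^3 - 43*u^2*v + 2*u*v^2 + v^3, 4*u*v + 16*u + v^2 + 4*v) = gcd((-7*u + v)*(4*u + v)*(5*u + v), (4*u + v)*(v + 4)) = 4*u + v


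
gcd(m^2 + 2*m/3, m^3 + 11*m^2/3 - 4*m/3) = m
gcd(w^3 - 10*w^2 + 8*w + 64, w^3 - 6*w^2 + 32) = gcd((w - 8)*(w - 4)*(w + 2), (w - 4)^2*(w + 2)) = w^2 - 2*w - 8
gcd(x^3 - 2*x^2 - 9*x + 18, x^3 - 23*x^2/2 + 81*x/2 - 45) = x - 3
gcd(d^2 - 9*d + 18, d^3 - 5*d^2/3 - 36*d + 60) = d - 6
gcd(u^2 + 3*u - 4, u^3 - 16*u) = u + 4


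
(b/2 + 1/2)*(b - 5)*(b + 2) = b^3/2 - b^2 - 13*b/2 - 5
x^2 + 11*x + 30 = (x + 5)*(x + 6)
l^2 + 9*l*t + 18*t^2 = (l + 3*t)*(l + 6*t)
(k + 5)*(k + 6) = k^2 + 11*k + 30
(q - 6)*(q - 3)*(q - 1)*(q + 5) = q^4 - 5*q^3 - 23*q^2 + 117*q - 90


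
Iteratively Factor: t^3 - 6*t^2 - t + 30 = (t - 5)*(t^2 - t - 6) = (t - 5)*(t + 2)*(t - 3)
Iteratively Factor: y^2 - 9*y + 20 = (y - 5)*(y - 4)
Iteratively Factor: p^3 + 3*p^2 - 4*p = (p)*(p^2 + 3*p - 4) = p*(p - 1)*(p + 4)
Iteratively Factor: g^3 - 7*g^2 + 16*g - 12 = (g - 3)*(g^2 - 4*g + 4) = (g - 3)*(g - 2)*(g - 2)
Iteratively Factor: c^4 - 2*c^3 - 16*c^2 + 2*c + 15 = (c + 3)*(c^3 - 5*c^2 - c + 5) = (c - 1)*(c + 3)*(c^2 - 4*c - 5) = (c - 5)*(c - 1)*(c + 3)*(c + 1)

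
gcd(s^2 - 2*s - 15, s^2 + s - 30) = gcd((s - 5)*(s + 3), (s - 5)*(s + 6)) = s - 5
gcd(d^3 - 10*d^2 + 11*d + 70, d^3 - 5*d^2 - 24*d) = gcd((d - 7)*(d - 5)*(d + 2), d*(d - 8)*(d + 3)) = 1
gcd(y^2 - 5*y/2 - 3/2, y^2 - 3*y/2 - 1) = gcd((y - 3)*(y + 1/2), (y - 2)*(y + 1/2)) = y + 1/2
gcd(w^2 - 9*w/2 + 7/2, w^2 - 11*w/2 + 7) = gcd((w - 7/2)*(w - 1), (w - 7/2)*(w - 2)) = w - 7/2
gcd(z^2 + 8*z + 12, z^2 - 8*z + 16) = 1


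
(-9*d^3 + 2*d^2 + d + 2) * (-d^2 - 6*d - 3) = 9*d^5 + 52*d^4 + 14*d^3 - 14*d^2 - 15*d - 6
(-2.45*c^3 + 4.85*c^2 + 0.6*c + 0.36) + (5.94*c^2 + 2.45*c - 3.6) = -2.45*c^3 + 10.79*c^2 + 3.05*c - 3.24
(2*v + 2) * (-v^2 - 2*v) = -2*v^3 - 6*v^2 - 4*v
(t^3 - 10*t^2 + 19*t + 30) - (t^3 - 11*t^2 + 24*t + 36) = t^2 - 5*t - 6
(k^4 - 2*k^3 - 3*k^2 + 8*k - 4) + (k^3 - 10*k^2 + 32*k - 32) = k^4 - k^3 - 13*k^2 + 40*k - 36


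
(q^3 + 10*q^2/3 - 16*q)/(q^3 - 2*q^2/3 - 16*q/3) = (q + 6)/(q + 2)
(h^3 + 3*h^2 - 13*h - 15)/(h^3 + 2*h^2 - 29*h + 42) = (h^2 + 6*h + 5)/(h^2 + 5*h - 14)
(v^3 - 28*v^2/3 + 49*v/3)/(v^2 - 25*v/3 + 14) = v*(v - 7)/(v - 6)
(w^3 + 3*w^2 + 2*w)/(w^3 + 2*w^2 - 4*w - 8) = w*(w + 1)/(w^2 - 4)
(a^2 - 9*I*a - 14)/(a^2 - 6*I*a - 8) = (a - 7*I)/(a - 4*I)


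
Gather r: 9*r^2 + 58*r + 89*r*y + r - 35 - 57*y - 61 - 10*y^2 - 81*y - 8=9*r^2 + r*(89*y + 59) - 10*y^2 - 138*y - 104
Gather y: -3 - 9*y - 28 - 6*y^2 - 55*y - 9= -6*y^2 - 64*y - 40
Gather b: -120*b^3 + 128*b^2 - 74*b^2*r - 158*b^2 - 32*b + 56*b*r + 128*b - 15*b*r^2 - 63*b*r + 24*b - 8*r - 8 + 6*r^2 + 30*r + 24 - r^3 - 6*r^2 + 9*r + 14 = -120*b^3 + b^2*(-74*r - 30) + b*(-15*r^2 - 7*r + 120) - r^3 + 31*r + 30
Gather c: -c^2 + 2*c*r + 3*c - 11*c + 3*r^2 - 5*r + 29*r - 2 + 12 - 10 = -c^2 + c*(2*r - 8) + 3*r^2 + 24*r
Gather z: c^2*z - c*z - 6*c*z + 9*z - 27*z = z*(c^2 - 7*c - 18)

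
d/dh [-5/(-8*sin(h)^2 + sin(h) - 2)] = 5*(1 - 16*sin(h))*cos(h)/(8*sin(h)^2 - sin(h) + 2)^2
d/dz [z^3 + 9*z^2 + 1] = 3*z*(z + 6)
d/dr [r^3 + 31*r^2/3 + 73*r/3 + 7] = 3*r^2 + 62*r/3 + 73/3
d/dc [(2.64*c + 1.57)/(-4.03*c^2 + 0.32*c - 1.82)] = (10.6392*c^2 + 12.6542*c - 5.3072)/(16.2409*c^4 - 2.5792*c^3 + 14.7716*c^2 - 1.1648*c + 3.3124)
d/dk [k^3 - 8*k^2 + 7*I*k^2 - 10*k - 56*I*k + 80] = 3*k^2 + k*(-16 + 14*I) - 10 - 56*I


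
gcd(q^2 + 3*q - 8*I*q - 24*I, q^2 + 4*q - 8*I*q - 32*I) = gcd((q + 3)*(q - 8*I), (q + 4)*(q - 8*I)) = q - 8*I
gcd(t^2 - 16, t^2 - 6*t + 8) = t - 4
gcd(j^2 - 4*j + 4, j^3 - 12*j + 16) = j^2 - 4*j + 4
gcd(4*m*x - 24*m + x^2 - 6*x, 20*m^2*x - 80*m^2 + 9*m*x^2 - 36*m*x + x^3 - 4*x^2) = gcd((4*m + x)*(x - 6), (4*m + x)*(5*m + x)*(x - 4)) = 4*m + x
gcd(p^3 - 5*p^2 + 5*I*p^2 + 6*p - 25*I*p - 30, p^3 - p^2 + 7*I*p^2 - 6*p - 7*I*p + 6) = p + 6*I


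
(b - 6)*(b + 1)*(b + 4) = b^3 - b^2 - 26*b - 24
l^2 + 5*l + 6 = (l + 2)*(l + 3)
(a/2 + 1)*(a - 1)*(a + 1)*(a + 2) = a^4/2 + 2*a^3 + 3*a^2/2 - 2*a - 2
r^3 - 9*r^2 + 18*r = r*(r - 6)*(r - 3)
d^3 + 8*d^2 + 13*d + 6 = (d + 1)^2*(d + 6)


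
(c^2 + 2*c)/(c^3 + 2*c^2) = 1/c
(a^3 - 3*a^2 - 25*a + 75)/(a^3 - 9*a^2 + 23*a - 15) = (a + 5)/(a - 1)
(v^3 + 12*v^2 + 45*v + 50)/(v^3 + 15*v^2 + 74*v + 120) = (v^2 + 7*v + 10)/(v^2 + 10*v + 24)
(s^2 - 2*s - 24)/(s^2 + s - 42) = (s + 4)/(s + 7)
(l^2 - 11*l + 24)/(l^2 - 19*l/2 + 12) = 2*(l - 3)/(2*l - 3)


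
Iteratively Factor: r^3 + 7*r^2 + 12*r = (r + 4)*(r^2 + 3*r) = (r + 3)*(r + 4)*(r)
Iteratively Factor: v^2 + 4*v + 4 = (v + 2)*(v + 2)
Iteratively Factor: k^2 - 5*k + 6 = (k - 3)*(k - 2)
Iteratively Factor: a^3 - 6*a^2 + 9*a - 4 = (a - 4)*(a^2 - 2*a + 1) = (a - 4)*(a - 1)*(a - 1)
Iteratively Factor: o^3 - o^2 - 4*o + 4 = (o - 2)*(o^2 + o - 2) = (o - 2)*(o - 1)*(o + 2)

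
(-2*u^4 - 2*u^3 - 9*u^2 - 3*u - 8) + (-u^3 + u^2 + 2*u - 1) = -2*u^4 - 3*u^3 - 8*u^2 - u - 9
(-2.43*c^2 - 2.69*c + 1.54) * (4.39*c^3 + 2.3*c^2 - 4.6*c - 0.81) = -10.6677*c^5 - 17.3981*c^4 + 11.7516*c^3 + 17.8843*c^2 - 4.9051*c - 1.2474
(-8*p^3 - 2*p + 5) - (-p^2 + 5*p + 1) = -8*p^3 + p^2 - 7*p + 4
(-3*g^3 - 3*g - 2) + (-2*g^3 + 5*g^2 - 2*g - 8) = -5*g^3 + 5*g^2 - 5*g - 10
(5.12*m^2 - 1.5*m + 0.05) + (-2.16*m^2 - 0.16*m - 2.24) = 2.96*m^2 - 1.66*m - 2.19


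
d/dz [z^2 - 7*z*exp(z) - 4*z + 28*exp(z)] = -7*z*exp(z) + 2*z + 21*exp(z) - 4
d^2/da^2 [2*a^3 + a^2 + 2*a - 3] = 12*a + 2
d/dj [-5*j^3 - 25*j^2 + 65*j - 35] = -15*j^2 - 50*j + 65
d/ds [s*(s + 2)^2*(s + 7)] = 4*s^3 + 33*s^2 + 64*s + 28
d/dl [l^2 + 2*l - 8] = 2*l + 2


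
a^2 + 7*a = a*(a + 7)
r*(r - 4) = r^2 - 4*r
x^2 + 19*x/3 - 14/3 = (x - 2/3)*(x + 7)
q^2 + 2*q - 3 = (q - 1)*(q + 3)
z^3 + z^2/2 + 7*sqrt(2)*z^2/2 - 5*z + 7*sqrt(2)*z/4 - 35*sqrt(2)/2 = (z - 2)*(z + 5/2)*(z + 7*sqrt(2)/2)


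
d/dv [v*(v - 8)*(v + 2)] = 3*v^2 - 12*v - 16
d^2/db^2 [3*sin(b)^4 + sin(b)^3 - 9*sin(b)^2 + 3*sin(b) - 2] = -48*sin(b)^4 - 9*sin(b)^3 + 72*sin(b)^2 + 3*sin(b) - 18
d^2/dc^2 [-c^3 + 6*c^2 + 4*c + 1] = 12 - 6*c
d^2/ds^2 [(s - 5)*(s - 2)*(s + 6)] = 6*s - 2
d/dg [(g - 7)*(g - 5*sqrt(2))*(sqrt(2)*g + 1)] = 3*sqrt(2)*g^2 - 14*sqrt(2)*g - 18*g - 5*sqrt(2) + 63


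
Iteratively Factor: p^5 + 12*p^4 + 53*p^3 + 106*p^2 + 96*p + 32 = (p + 2)*(p^4 + 10*p^3 + 33*p^2 + 40*p + 16) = (p + 2)*(p + 4)*(p^3 + 6*p^2 + 9*p + 4) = (p + 2)*(p + 4)^2*(p^2 + 2*p + 1) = (p + 1)*(p + 2)*(p + 4)^2*(p + 1)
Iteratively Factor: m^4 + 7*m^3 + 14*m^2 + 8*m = (m)*(m^3 + 7*m^2 + 14*m + 8) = m*(m + 4)*(m^2 + 3*m + 2) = m*(m + 2)*(m + 4)*(m + 1)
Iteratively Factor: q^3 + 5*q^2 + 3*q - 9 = (q + 3)*(q^2 + 2*q - 3) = (q + 3)^2*(q - 1)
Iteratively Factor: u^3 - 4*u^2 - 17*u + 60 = (u - 5)*(u^2 + u - 12) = (u - 5)*(u + 4)*(u - 3)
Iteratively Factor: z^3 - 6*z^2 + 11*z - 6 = (z - 3)*(z^2 - 3*z + 2) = (z - 3)*(z - 1)*(z - 2)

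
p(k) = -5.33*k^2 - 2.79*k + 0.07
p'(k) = -10.66*k - 2.79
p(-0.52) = 0.08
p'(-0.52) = 2.75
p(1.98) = -26.35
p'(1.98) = -23.90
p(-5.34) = -137.02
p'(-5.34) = 54.13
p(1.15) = -10.19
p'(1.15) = -15.05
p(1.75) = -21.14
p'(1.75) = -21.44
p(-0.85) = -1.41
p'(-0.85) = 6.27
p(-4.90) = -114.23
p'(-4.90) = 49.44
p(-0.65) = -0.37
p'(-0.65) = 4.14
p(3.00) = -56.27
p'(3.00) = -34.77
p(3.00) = -56.27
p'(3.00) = -34.77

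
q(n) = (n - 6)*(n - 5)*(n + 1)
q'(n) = (n - 6)*(n - 5) + (n - 6)*(n + 1) + (n - 5)*(n + 1)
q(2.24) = 33.62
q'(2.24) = -10.75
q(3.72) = 13.77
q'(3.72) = -13.88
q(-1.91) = -49.74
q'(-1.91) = 68.14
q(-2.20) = -70.85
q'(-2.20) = 77.52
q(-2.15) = -67.01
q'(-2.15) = 75.87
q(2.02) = 35.82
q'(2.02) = -9.16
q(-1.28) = -12.80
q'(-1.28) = 49.52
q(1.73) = 38.12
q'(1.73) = -6.62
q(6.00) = 0.00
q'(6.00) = 7.00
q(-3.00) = -144.00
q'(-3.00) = 106.00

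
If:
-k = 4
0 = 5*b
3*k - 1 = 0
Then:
No Solution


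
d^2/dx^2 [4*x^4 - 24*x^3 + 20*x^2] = 48*x^2 - 144*x + 40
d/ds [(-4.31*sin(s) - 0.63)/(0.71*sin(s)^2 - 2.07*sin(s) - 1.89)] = (3.0601*sin(s)^2 + 0.894600000000001*sin(s) + 6.8418)*cos(s)/(0.5041*sin(s)^4 - 2.9394*sin(s)^3 + 1.6011*sin(s)^2 + 7.8246*sin(s) + 3.5721)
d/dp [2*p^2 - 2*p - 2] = 4*p - 2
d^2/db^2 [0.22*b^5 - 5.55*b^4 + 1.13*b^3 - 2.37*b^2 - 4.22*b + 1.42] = 4.4*b^3 - 66.6*b^2 + 6.78*b - 4.74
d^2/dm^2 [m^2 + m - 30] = 2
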